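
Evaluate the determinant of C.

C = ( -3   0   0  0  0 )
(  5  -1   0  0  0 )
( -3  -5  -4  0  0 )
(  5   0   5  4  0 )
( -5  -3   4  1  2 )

det(C) = -96

C is lower triangular, so det(C) is the product of the diagonal entries:
det = (-3) · (-1) · (-4) · (4) · (2) = -96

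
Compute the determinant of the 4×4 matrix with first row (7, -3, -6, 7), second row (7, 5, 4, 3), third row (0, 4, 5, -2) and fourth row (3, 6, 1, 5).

The determinant is 0.

Expand along row 3 (it has 1 zero):
  − (4) · M_32   where M_32 = det([7 -6 7; 7 4 3; 3 1 5]) = 240
  + (5) · M_33   where M_33 = det([7 -3 7; 7 5 3; 3 6 5]) = 316
  − (-2) · M_34   where M_34 = det([7 -3 -6; 7 5 4; 3 6 1]) = -310
det = (-1)·(4)·(240) + (+1)·(5)·(316) + (-1)·(-2)·(-310) = 0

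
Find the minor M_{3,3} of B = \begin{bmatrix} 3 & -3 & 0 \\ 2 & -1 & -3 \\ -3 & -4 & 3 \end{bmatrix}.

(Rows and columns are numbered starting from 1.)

Delete row 3 and column 3; the remaining 2×2 submatrix is [3 -3; 2 -1].
Its determinant is 3·(-1) − (-3)·2 = 3.

The minor is 3.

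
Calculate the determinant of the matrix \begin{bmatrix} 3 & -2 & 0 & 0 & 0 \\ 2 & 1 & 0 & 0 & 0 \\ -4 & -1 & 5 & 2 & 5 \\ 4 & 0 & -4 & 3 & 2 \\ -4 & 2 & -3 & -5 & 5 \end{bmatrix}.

2086

The matrix is block lower-triangular with a 2×2 block and a 3×3 block on the diagonal, so its determinant equals the product of the determinants of the diagonal blocks.
det of the 2×2 block = 7
det of the 3×3 block = 298
det = (7)·(298) = 2086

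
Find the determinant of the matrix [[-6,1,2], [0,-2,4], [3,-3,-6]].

-120

Expand along column 1:
  + (-6) · |-2 4; -3 -6| = (-6)·(12 − (-12)) = -144
  + 3 · |1 2; -2 4| = 3·(4 − (-4)) = 24
Sum: (-144) + (24) = -120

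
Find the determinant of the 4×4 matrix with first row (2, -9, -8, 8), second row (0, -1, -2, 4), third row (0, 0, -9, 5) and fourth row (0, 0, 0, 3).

The determinant is 54.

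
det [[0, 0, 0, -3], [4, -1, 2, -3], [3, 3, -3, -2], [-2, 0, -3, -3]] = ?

Expand along row 1 (it has 3 zeros):
  − (-3) · M_14   where M_14 = det([4 -1 2; 3 3 -3; -2 0 -3]) = -39
det = (-1)·(-3)·(-39) = -117

-117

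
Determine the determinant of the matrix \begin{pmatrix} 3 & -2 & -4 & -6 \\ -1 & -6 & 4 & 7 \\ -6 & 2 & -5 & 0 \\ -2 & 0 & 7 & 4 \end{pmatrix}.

Expand along row 3 (it has 1 zero):
  + (-6) · M_31   where M_31 = det([-2 -4 -6; -6 4 7; 0 7 4]) = 222
  − (2) · M_32   where M_32 = det([3 -4 -6; -1 4 7; -2 7 4]) = -65
  + (-5) · M_33   where M_33 = det([3 -2 -6; -1 -6 7; -2 0 4]) = 20
det = (+1)·(-6)·(222) + (-1)·(2)·(-65) + (+1)·(-5)·(20) = -1302

-1302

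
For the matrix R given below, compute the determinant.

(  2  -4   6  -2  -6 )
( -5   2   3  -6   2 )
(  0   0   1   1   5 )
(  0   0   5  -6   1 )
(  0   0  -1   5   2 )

R is block upper-triangular with a 2×2 block and a 3×3 block on the diagonal, so its determinant equals the product of the determinants of the diagonal blocks.
det of the 2×2 block = -16
det of the 3×3 block = 67
det = (-16)·(67) = -1072

det(R) = -1072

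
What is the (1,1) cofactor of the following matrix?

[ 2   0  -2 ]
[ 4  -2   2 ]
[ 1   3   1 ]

The cofactor is -8.

Delete row 1 and column 1; the remaining 2×2 submatrix is [-2 2; 3 1].
Its determinant is (-2)·1 − 2·3 = -8.
The cofactor carries sign (−1)^(1+1) = +1, so C_{1,1} = +(-8) = -8.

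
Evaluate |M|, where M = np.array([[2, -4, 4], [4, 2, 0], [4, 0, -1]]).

Expand along row 2:
  − 4 · |-4 4; 0 -1| = −4·(4 − 0) = -16
  + 2 · |2 4; 4 -1| = 2·(-2 − 16) = -36
Sum: (-16) + (-36) = -52

-52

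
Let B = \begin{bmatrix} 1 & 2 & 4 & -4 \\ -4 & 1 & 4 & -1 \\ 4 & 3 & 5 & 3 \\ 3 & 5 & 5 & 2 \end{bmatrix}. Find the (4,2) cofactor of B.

193

Delete row 4 and column 2; the remaining 3×3 submatrix is [1 4 -4; -4 4 -1; 4 5 3].
Its determinant is 193.
The cofactor carries sign (−1)^(4+2) = +1, so C_{4,2} = +(193) = 193.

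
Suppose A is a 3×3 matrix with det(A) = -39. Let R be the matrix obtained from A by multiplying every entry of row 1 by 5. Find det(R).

The determinant is -195.

Scaling one row by 5 multiplies the determinant by 5.
det(R) = (5)·(-39) = -195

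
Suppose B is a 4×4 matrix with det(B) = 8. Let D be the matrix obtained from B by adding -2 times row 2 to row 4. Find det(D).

Adding a multiple of one row to another leaves the determinant unchanged.
det(D) = (1)·(8) = 8

8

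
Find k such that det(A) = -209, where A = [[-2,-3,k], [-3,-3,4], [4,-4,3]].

Expanding along the row containing k, det(A) is linear in k: det(A) = (24)·k + (-89).
Set (24)·k + (-89) = -209  ⇒  (24)·k = -120  ⇒  k = -5.

k = -5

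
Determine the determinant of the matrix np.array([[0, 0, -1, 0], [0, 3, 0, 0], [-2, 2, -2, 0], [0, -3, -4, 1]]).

The determinant is -6.

Expand along row 1 (it has 3 zeros):
  + (-1) · M_13   where M_13 = det([0 3 0; -2 2 0; 0 -3 1]) = 6
det = (+1)·(-1)·(6) = -6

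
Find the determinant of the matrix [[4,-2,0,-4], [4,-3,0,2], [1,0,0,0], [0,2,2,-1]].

32

Expand along row 3 (it has 3 zeros):
  + (1) · M_31   where M_31 = det([-2 0 -4; -3 0 2; 2 2 -1]) = 32
det = (+1)·(1)·(32) = 32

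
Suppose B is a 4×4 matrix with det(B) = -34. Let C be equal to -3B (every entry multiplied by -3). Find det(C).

For a 4×4 matrix, det(-3B) = (-3)^4·det(B) = 81·det(B).
det(C) = (81)·(-34) = -2754

The determinant is -2754.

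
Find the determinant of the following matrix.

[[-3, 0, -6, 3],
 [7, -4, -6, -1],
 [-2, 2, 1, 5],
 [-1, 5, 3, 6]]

Expand along row 1 (it has 1 zero):
  + (-3) · M_11   where M_11 = det([-4 -6 -1; 2 1 5; 5 3 6]) = -43
  + (-6) · M_13   where M_13 = det([7 -4 -1; -2 2 5; -1 5 6]) = -111
  − (3) · M_14   where M_14 = det([7 -4 -6; -2 2 1; -1 5 3]) = 35
det = (+1)·(-3)·(-43) + (+1)·(-6)·(-111) + (-1)·(3)·(35) = 690

690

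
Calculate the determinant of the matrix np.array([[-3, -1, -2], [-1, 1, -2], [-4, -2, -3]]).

Expand along column 1:
  + (-3) · |1 -2; -2 -3| = (-3)·(-3 − 4) = 21
  − (-1) · |-1 -2; -2 -3| = −(-1)·(3 − 4) = -1
  + (-4) · |-1 -2; 1 -2| = (-4)·(2 − (-2)) = -16
Sum: (21) + (-1) + (-16) = 4

4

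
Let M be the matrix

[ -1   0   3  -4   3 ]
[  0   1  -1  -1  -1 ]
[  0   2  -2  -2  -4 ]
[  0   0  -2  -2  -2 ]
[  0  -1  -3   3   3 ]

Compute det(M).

Expand along column 1 (it has 4 zeros):
  + (-1) · M_11   where M_11 = det([1 -1 -1 -1; 2 -2 -2 -4; 0 -2 -2 -2; -1 -3 3 3]) = 24
det = (+1)·(-1)·(24) = -24

-24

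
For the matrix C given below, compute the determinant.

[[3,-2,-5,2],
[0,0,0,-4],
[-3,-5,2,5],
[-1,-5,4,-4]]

|C| = 400

Expand along row 2 (it has 3 zeros):
  + (-4) · M_24   where M_24 = det([3 -2 -5; -3 -5 2; -1 -5 4]) = -100
det = (+1)·(-4)·(-100) = 400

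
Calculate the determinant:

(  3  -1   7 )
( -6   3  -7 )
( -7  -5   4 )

Expand along column 1:
  + 3 · |3 -7; -5 4| = 3·(12 − 35) = -69
  − (-6) · |-1 7; -5 4| = −(-6)·(-4 − (-35)) = 186
  + (-7) · |-1 7; 3 -7| = (-7)·(7 − 21) = 98
Sum: (-69) + (186) + (98) = 215

The determinant is 215.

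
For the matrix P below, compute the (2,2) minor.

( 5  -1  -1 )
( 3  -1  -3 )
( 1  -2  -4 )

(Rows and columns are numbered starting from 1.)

Delete row 2 and column 2; the remaining 2×2 submatrix is [5 -1; 1 -4].
Its determinant is 5·(-4) − (-1)·1 = -19.

-19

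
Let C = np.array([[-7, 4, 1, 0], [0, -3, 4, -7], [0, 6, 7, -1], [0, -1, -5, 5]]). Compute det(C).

Expand along column 1 (it has 3 zeros):
  + (-7) · M_11   where M_11 = det([-3 4 -7; 6 7 -1; -1 -5 5]) = -45
det = (+1)·(-7)·(-45) = 315

The determinant is 315.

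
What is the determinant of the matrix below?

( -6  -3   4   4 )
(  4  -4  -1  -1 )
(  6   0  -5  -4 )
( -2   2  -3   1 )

Expand along row 3 (it has 1 zero):
  + (6) · M_31   where M_31 = det([-3 4 4; -4 -1 -1; 2 -3 1]) = 76
  + (-5) · M_33   where M_33 = det([-6 -3 4; 4 -4 -1; -2 2 1]) = 18
  − (-4) · M_34   where M_34 = det([-6 -3 4; 4 -4 -1; -2 2 -3]) = -126
det = (+1)·(6)·(76) + (+1)·(-5)·(18) + (-1)·(-4)·(-126) = -138

-138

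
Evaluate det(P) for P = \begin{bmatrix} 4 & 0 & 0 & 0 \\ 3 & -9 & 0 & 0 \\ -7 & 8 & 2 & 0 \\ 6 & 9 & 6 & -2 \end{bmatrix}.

P is lower triangular, so det(P) is the product of the diagonal entries:
det = (4) · (-9) · (2) · (-2) = 144

144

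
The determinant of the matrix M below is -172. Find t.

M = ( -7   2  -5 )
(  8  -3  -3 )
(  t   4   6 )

Expanding along the row containing t, det(M) is linear in t: det(M) = (-21)·t + (-214).
Set (-21)·t + (-214) = -172  ⇒  (-21)·t = 42  ⇒  t = -2.

t = -2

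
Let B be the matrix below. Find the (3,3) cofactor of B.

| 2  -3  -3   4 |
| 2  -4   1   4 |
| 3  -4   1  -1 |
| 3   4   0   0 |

Delete row 3 and column 3; the remaining 3×3 submatrix is [2 -3 4; 2 -4 4; 3 4 0].
Its determinant is 12.
The cofactor carries sign (−1)^(3+3) = +1, so C_{3,3} = +(12) = 12.

12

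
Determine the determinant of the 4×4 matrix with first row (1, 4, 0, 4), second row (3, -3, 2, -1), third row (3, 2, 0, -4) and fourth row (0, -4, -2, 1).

368

Expand along column 3 (it has 2 zeros):
  − (2) · M_23   where M_23 = det([1 4 4; 3 2 -4; 0 -4 1]) = -74
  − (-2) · M_43   where M_43 = det([1 4 4; 3 -3 -1; 3 2 -4]) = 110
det = (-1)·(2)·(-74) + (-1)·(-2)·(110) = 368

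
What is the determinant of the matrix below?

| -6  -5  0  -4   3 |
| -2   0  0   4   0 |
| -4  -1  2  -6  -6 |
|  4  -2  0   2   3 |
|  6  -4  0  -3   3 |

588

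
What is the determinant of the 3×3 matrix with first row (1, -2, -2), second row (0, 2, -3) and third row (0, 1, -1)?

Expand along column 1:
  + 1 · |2 -3; 1 -1| = 1·(-2 − (-3)) = 1

1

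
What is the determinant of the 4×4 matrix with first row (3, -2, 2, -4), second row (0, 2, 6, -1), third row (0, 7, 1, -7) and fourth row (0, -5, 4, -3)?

1059

Expand along column 1 (it has 3 zeros):
  + (3) · M_11   where M_11 = det([2 6 -1; 7 1 -7; -5 4 -3]) = 353
det = (+1)·(3)·(353) = 1059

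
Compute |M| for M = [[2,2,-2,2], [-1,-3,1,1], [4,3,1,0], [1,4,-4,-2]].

60

Expand along row 3 (it has 1 zero):
  + (4) · M_31   where M_31 = det([2 -2 2; -3 1 1; 4 -4 -2]) = 24
  − (3) · M_32   where M_32 = det([2 -2 2; -1 1 1; 1 -4 -2]) = 12
  + (1) · M_33   where M_33 = det([2 2 2; -1 -3 1; 1 4 -2]) = 0
det = (+1)·(4)·(24) + (-1)·(3)·(12) + (+1)·(1)·(0) = 60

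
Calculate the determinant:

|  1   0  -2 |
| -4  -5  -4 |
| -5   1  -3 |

77

Expand along row 1:
  + 1 · |-5 -4; 1 -3| = 1·(15 − (-4)) = 19
  + (-2) · |-4 -5; -5 1| = (-2)·(-4 − 25) = 58
Sum: (19) + (58) = 77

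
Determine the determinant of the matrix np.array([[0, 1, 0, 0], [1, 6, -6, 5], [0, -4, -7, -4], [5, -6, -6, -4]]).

-299

Expand along row 1 (it has 3 zeros):
  − (1) · M_12   where M_12 = det([1 -6 5; 0 -7 -4; 5 -6 -4]) = 299
det = (-1)·(1)·(299) = -299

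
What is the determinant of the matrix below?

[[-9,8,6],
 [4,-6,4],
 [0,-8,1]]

Expand along column 1:
  + (-9) · |-6 4; -8 1| = (-9)·(-6 − (-32)) = -234
  − 4 · |8 6; -8 1| = −4·(8 − (-48)) = -224
Sum: (-234) + (-224) = -458

The determinant is -458.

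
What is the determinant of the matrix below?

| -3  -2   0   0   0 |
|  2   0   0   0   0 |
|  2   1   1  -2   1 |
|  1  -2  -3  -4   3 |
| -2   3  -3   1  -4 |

The matrix is block lower-triangular with a 2×2 block and a 3×3 block on the diagonal, so its determinant equals the product of the determinants of the diagonal blocks.
det of the 2×2 block = 4
det of the 3×3 block = 40
det = (4)·(40) = 160

The determinant is 160.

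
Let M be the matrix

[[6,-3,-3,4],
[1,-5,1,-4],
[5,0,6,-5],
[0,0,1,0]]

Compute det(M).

det(M) = -295

Expand along row 4 (it has 3 zeros):
  − (1) · M_43   where M_43 = det([6 -3 4; 1 -5 -4; 5 0 -5]) = 295
det = (-1)·(1)·(295) = -295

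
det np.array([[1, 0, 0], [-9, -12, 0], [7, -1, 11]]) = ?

-132

The matrix is lower triangular, so the determinant is the product of the diagonal entries:
det = (1) · (-12) · (11) = -132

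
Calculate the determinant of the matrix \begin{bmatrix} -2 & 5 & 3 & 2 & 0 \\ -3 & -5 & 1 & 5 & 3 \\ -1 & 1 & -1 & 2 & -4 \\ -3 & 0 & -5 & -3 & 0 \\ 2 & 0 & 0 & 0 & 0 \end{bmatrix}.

The determinant is 1304.

Expand along row 5 (it has 4 zeros):
  + (2) · M_51   where M_51 = det([5 3 2 0; -5 1 5 3; 1 -1 2 -4; 0 -5 -3 0]) = 652
det = (+1)·(2)·(652) = 1304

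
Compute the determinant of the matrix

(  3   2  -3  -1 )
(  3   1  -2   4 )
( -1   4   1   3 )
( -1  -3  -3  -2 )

-298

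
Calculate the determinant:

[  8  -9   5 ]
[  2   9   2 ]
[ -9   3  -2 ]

Expand along column 1:
  + 8 · |9 2; 3 -2| = 8·(-18 − 6) = -192
  − 2 · |-9 5; 3 -2| = −2·(18 − 15) = -6
  + (-9) · |-9 5; 9 2| = (-9)·(-18 − 45) = 567
Sum: (-192) + (-6) + (567) = 369

369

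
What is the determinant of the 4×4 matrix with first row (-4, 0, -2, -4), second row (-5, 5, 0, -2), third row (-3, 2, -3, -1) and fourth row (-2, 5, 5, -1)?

Expand along row 1 (it has 1 zero):
  + (-4) · M_11   where M_11 = det([5 0 -2; 2 -3 -1; 5 5 -1]) = -10
  + (-2) · M_13   where M_13 = det([-5 5 -2; -3 2 -1; -2 5 -1]) = 2
  − (-4) · M_14   where M_14 = det([-5 5 0; -3 2 -3; -2 5 5]) = -20
det = (+1)·(-4)·(-10) + (+1)·(-2)·(2) + (-1)·(-4)·(-20) = -44

The determinant is -44.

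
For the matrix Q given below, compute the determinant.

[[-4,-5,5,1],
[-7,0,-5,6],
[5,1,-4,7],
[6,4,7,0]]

det(Q) = 4074

Expand along row 2 (it has 1 zero):
  − (-7) · M_21   where M_21 = det([-5 5 1; 1 -4 7; 4 7 0]) = 408
  − (-5) · M_23   where M_23 = det([-4 -5 1; 5 1 7; 6 4 0]) = -84
  + (6) · M_24   where M_24 = det([-4 -5 5; 5 1 -4; 6 4 7]) = 273
det = (-1)·(-7)·(408) + (-1)·(-5)·(-84) + (+1)·(6)·(273) = 4074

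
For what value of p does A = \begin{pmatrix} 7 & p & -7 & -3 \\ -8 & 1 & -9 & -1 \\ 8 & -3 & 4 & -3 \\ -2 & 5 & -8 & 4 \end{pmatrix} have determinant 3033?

-9

Expanding along the column containing p, det(A) is linear in p: det(A) = (-354)·p + (-153).
Set (-354)·p + (-153) = 3033  ⇒  (-354)·p = 3186  ⇒  p = -9.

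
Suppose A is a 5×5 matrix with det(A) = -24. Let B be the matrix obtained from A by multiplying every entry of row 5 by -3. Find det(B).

The determinant is 72.

Scaling one row by -3 multiplies the determinant by -3.
det(B) = (-3)·(-24) = 72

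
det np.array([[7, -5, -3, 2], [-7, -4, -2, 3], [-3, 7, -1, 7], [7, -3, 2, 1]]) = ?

2621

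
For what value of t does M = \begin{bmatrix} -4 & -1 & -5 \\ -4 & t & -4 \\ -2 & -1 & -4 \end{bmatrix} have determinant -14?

Expanding along the column containing t, det(M) is linear in t: det(M) = (6)·t + (4).
Set (6)·t + (4) = -14  ⇒  (6)·t = -18  ⇒  t = -3.

t = -3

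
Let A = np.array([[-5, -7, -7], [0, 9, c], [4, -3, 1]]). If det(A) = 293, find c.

c = -2

Expanding along the column containing c, det(A) is linear in c: det(A) = (-43)·c + (207).
Set (-43)·c + (207) = 293  ⇒  (-43)·c = 86  ⇒  c = -2.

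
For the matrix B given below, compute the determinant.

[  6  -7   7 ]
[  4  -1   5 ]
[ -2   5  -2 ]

Expand along column 1:
  + 6 · |-1 5; 5 -2| = 6·(2 − 25) = -138
  − 4 · |-7 7; 5 -2| = −4·(14 − 35) = 84
  + (-2) · |-7 7; -1 5| = (-2)·(-35 − (-7)) = 56
Sum: (-138) + (84) + (56) = 2

2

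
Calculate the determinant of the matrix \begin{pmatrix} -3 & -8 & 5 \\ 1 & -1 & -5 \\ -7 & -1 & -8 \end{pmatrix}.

Expand along row 1:
  + (-3) · |-1 -5; -1 -8| = (-3)·(8 − 5) = -9
  − (-8) · |1 -5; -7 -8| = −(-8)·(-8 − 35) = -344
  + 5 · |1 -1; -7 -1| = 5·(-1 − 7) = -40
Sum: (-9) + (-344) + (-40) = -393

The determinant is -393.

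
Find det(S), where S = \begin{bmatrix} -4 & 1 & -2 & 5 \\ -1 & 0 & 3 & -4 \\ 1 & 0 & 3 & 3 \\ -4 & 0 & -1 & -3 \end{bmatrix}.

Expand along column 2 (it has 3 zeros):
  − (1) · M_12   where M_12 = det([-1 3 -4; 1 3 3; -4 -1 -3]) = -65
det = (-1)·(1)·(-65) = 65

det(S) = 65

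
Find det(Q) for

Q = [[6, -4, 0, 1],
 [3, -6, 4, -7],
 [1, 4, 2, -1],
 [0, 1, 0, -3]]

Expand along row 4 (it has 2 zeros):
  + (1) · M_42   where M_42 = det([6 0 1; 3 4 -7; 1 2 -1]) = 62
  + (-3) · M_44   where M_44 = det([6 -4 0; 3 -6 4; 1 4 2]) = -160
det = (+1)·(1)·(62) + (+1)·(-3)·(-160) = 542

542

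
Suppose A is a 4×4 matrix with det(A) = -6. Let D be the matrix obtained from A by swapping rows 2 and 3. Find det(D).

6

Swapping two rows multiplies the determinant by −1.
det(D) = (-1)·(-6) = 6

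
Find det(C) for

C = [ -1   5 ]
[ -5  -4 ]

det(C) = (-1)·(-4) − 5·(-5) = 4 − (-25) = 29

29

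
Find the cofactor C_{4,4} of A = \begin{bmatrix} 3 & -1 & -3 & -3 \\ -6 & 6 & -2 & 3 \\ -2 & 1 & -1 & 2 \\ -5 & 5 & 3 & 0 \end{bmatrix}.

-28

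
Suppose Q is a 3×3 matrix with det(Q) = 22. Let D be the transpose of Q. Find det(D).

det(Qᵀ) = det(Q).
det(D) = (1)·(22) = 22

|D| = 22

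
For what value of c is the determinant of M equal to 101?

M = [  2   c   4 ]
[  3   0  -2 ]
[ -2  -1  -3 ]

c = 9

Expanding along the row containing c, det(M) is linear in c: det(M) = (13)·c + (-16).
Set (13)·c + (-16) = 101  ⇒  (13)·c = 117  ⇒  c = 9.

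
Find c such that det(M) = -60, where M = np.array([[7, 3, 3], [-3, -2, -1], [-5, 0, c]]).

c = 9

Expanding along the column containing c, det(M) is linear in c: det(M) = (-5)·c + (-15).
Set (-5)·c + (-15) = -60  ⇒  (-5)·c = -45  ⇒  c = 9.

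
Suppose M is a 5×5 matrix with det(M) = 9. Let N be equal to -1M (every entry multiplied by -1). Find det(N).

The determinant is -9.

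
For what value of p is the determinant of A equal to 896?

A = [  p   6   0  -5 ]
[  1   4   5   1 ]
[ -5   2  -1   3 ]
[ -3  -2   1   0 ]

0

Expanding along the column containing p, det(A) is linear in p: det(A) = (-42)·p + (896).
Set (-42)·p + (896) = 896  ⇒  (-42)·p = 0  ⇒  p = 0.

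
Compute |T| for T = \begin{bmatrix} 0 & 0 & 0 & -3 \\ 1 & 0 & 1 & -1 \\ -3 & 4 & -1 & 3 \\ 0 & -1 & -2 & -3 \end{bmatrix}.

Expand along row 1 (it has 3 zeros):
  − (-3) · M_14   where M_14 = det([1 0 1; -3 4 -1; 0 -1 -2]) = -6
det = (-1)·(-3)·(-6) = -18

-18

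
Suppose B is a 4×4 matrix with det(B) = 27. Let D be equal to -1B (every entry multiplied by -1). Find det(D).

For a 4×4 matrix, det(-1B) = (-1)^4·det(B) = 1·det(B).
det(D) = (1)·(27) = 27

27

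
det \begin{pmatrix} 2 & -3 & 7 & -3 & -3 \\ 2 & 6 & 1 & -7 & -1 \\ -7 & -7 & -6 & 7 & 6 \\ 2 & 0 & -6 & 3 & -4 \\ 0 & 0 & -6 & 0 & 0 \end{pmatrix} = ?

The determinant is -2514.

Expand along row 5 (it has 4 zeros):
  + (-6) · M_53   where M_53 = det([2 -3 -3 -3; 2 6 -7 -1; -7 -7 7 6; 2 0 3 -4]) = 419
det = (+1)·(-6)·(419) = -2514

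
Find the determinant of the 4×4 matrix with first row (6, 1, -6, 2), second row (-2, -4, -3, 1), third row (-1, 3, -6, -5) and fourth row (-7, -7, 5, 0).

-502

Expand along row 4 (it has 1 zero):
  − (-7) · M_41   where M_41 = det([1 -6 2; -4 -3 1; 3 -6 -5]) = 189
  + (-7) · M_42   where M_42 = det([6 -6 2; -2 -3 1; -1 -6 -5]) = 210
  − (5) · M_43   where M_43 = det([6 1 2; -2 -4 1; -1 3 -5]) = 71
det = (-1)·(-7)·(189) + (+1)·(-7)·(210) + (-1)·(5)·(71) = -502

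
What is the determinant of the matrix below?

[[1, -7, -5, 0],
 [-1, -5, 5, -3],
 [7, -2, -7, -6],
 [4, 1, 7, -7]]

Expand along row 1 (it has 1 zero):
  + (1) · M_11   where M_11 = det([-5 5 -3; -2 -7 -6; 1 7 -7]) = -534
  − (-7) · M_12   where M_12 = det([-1 5 -3; 7 -7 -6; 4 7 -7]) = -197
  + (-5) · M_13   where M_13 = det([-1 -5 -3; 7 -2 -6; 4 1 -7]) = -190
det = (+1)·(1)·(-534) + (-1)·(-7)·(-197) + (+1)·(-5)·(-190) = -963

-963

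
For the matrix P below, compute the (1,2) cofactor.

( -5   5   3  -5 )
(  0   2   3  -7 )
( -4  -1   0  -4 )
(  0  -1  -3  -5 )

144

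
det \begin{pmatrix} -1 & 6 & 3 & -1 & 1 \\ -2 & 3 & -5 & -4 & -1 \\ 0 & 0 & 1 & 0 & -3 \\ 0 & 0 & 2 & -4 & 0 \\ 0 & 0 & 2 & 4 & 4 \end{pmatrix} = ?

The determinant is -576.

The matrix is block upper-triangular with a 2×2 block and a 3×3 block on the diagonal, so its determinant equals the product of the determinants of the diagonal blocks.
det of the 2×2 block = 9
det of the 3×3 block = -64
det = (9)·(-64) = -576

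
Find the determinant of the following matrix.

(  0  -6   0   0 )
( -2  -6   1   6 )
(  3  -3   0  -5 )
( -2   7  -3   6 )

The determinant is -192.

Expand along row 1 (it has 3 zeros):
  − (-6) · M_12   where M_12 = det([-2 1 6; 3 0 -5; -2 -3 6]) = -32
det = (-1)·(-6)·(-32) = -192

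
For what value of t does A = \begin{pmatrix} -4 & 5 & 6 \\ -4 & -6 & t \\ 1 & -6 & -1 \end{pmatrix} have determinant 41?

t = 5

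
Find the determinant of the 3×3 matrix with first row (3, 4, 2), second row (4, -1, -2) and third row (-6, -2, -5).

103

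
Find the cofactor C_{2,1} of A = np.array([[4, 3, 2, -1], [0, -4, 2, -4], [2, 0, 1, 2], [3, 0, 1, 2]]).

The cofactor is 0.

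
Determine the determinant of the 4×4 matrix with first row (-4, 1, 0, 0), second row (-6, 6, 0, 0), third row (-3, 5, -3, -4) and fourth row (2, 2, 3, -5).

The determinant is -486.

The matrix is block lower-triangular with a 2×2 block and a 2×2 block on the diagonal, so its determinant equals the product of the determinants of the diagonal blocks.
det of the 2×2 block = -18
det of the 2×2 block = 27
det = (-18)·(27) = -486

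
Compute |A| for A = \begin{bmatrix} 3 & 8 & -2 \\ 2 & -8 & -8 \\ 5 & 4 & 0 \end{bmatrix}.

-320

Expand along column 3:
  + (-2) · |2 -8; 5 4| = (-2)·(8 − (-40)) = -96
  − (-8) · |3 8; 5 4| = −(-8)·(12 − 40) = -224
Sum: (-96) + (-224) = -320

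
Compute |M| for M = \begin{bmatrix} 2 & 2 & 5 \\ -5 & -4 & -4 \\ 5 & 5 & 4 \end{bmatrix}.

The determinant is -17.

Expand along row 1:
  + 2 · |-4 -4; 5 4| = 2·(-16 − (-20)) = 8
  − 2 · |-5 -4; 5 4| = −2·(-20 − (-20)) = 0
  + 5 · |-5 -4; 5 5| = 5·(-25 − (-20)) = -25
Sum: (8) + (0) + (-25) = -17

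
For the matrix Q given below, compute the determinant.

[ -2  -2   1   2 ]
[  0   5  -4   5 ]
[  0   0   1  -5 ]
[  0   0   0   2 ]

Q is upper triangular, so det(Q) is the product of the diagonal entries:
det = (-2) · (5) · (1) · (2) = -20

-20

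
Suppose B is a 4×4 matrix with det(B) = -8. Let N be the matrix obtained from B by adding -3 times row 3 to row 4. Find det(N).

-8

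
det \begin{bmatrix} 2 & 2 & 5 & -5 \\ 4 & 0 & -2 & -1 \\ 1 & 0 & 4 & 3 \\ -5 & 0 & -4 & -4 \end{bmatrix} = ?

20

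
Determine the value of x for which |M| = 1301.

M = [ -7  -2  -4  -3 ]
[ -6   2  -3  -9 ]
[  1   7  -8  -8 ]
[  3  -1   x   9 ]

4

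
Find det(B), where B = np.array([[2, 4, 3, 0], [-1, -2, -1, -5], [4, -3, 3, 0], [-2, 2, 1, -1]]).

The determinant is 249.

Expand along column 4 (it has 2 zeros):
  + (-5) · M_24   where M_24 = det([2 4 3; 4 -3 3; -2 2 1]) = -52
  + (-1) · M_44   where M_44 = det([2 4 3; -1 -2 -1; 4 -3 3]) = 11
det = (+1)·(-5)·(-52) + (+1)·(-1)·(11) = 249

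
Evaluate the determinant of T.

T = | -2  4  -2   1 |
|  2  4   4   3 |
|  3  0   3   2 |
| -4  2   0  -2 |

|T| = 20

Expand along row 3 (it has 1 zero):
  + (3) · M_31   where M_31 = det([4 -2 1; 4 4 3; 2 0 -2]) = -68
  + (3) · M_33   where M_33 = det([-2 4 1; 2 4 3; -4 2 -2]) = 16
  − (2) · M_34   where M_34 = det([-2 4 -2; 2 4 4; -4 2 0]) = -88
det = (+1)·(3)·(-68) + (+1)·(3)·(16) + (-1)·(2)·(-88) = 20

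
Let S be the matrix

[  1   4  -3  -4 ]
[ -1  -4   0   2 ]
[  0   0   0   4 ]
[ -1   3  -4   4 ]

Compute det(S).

The determinant is -84.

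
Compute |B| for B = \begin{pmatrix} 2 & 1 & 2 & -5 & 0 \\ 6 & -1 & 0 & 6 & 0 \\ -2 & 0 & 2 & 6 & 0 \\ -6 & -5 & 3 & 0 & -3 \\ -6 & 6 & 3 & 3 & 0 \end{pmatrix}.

Expand along column 5 (it has 4 zeros):
  − (-3) · M_45   where M_45 = det([2 1 2 -5; 6 -1 0 6; -2 0 2 6; -6 6 3 3]) = -930
det = (-1)·(-3)·(-930) = -2790

-2790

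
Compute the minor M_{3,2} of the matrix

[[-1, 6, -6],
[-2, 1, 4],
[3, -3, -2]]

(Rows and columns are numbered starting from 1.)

-16

Delete row 3 and column 2; the remaining 2×2 submatrix is [-1 -6; -2 4].
Its determinant is (-1)·4 − (-6)·(-2) = -16.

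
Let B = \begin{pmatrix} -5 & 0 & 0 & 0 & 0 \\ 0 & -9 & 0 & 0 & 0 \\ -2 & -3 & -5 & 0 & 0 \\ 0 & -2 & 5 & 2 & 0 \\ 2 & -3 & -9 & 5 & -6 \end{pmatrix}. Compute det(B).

2700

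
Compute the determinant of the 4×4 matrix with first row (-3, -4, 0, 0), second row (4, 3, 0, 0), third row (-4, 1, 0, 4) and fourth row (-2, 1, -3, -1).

84

The matrix is block lower-triangular with a 2×2 block and a 2×2 block on the diagonal, so its determinant equals the product of the determinants of the diagonal blocks.
det of the 2×2 block = 7
det of the 2×2 block = 12
det = (7)·(12) = 84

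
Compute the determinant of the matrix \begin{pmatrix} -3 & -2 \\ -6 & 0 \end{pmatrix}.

-12

det = (-3)·0 − (-2)·(-6) = 0 − 12 = -12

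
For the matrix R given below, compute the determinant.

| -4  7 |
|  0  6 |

-24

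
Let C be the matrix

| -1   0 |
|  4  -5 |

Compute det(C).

det(C) = (-1)·(-5) − 0·4 = 5 − 0 = 5

5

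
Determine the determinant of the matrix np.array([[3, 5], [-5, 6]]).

det = 3·6 − 5·(-5) = 18 − (-25) = 43

The determinant is 43.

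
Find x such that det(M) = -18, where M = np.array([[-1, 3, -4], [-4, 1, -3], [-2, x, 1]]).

-3

Expanding along the row containing x, det(M) is linear in x: det(M) = (13)·x + (21).
Set (13)·x + (21) = -18  ⇒  (13)·x = -39  ⇒  x = -3.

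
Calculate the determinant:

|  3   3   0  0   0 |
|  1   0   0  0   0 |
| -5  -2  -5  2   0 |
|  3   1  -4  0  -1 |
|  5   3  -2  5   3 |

The matrix is block lower-triangular with a 2×2 block and a 3×3 block on the diagonal, so its determinant equals the product of the determinants of the diagonal blocks.
det of the 2×2 block = -3
det of the 3×3 block = 3
det = (-3)·(3) = -9

-9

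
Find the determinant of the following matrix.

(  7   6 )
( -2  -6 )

-30

det = 7·(-6) − 6·(-2) = -42 − (-12) = -30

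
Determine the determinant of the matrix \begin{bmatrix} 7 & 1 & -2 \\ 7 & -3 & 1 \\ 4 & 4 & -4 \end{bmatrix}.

Expand along column 1:
  + 7 · |-3 1; 4 -4| = 7·(12 − 4) = 56
  − 7 · |1 -2; 4 -4| = −7·(-4 − (-8)) = -28
  + 4 · |1 -2; -3 1| = 4·(1 − 6) = -20
Sum: (56) + (-28) + (-20) = 8

8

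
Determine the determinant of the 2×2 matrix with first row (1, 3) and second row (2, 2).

det = 1·2 − 3·2 = 2 − 6 = -4

-4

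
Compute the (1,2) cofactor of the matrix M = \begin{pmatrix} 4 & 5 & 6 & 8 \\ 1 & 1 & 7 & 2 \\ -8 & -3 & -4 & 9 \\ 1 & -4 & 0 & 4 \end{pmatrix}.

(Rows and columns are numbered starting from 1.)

-279

Delete row 1 and column 2; the remaining 3×3 submatrix is [1 7 2; -8 -4 9; 1 0 4].
Its determinant is 279.
The cofactor carries sign (−1)^(1+2) = −1, so C_{1,2} = −(279) = -279.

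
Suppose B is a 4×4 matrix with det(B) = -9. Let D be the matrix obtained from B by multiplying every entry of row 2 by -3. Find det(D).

Scaling one row by -3 multiplies the determinant by -3.
det(D) = (-3)·(-9) = 27

|D| = 27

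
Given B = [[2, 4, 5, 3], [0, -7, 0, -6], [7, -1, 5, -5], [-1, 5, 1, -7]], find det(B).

|B| = -2142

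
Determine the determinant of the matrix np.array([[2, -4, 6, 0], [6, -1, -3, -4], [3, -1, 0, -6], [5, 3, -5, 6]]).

Expand along row 1 (it has 1 zero):
  + (2) · M_11   where M_11 = det([-1 -3 -4; -1 0 -6; 3 -5 6]) = 46
  − (-4) · M_12   where M_12 = det([6 -3 -4; 3 0 -6; 5 -5 6]) = 24
  + (6) · M_13   where M_13 = det([6 -1 -4; 3 -1 -6; 5 3 6]) = 64
det = (+1)·(2)·(46) + (-1)·(-4)·(24) + (+1)·(6)·(64) = 572

572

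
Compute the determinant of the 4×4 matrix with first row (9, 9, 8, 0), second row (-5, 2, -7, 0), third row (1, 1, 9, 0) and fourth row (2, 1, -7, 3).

Expand along column 4 (it has 3 zeros):
  + (3) · M_44   where M_44 = det([9 9 8; -5 2 -7; 1 1 9]) = 511
det = (+1)·(3)·(511) = 1533

1533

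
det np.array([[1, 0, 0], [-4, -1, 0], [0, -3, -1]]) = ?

1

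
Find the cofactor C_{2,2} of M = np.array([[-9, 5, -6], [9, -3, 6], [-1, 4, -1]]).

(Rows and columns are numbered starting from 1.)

Delete row 2 and column 2; the remaining 2×2 submatrix is [-9 -6; -1 -1].
Its determinant is (-9)·(-1) − (-6)·(-1) = 3.
The cofactor carries sign (−1)^(2+2) = +1, so C_{2,2} = +(3) = 3.

3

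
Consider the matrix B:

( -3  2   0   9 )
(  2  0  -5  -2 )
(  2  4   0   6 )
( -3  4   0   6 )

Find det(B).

Expand along column 3 (it has 3 zeros):
  − (-5) · M_23   where M_23 = det([-3 2 9; 2 4 6; -3 4 6]) = 120
det = (-1)·(-5)·(120) = 600

|B| = 600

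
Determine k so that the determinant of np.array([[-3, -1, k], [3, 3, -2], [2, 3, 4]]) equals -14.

k = 8

Expanding along the column containing k, det(A) is linear in k: det(A) = (3)·k + (-38).
Set (3)·k + (-38) = -14  ⇒  (3)·k = 24  ⇒  k = 8.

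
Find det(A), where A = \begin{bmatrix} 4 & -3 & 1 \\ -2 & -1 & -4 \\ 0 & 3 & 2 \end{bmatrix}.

22

Expand along row 3:
  − 3 · |4 1; -2 -4| = −3·(-16 − (-2)) = 42
  + 2 · |4 -3; -2 -1| = 2·(-4 − 6) = -20
Sum: (42) + (-20) = 22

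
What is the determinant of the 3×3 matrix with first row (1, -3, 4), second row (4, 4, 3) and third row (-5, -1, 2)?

144

Expand along column 1:
  + 1 · |4 3; -1 2| = 1·(8 − (-3)) = 11
  − 4 · |-3 4; -1 2| = −4·(-6 − (-4)) = 8
  + (-5) · |-3 4; 4 3| = (-5)·(-9 − 16) = 125
Sum: (11) + (8) + (125) = 144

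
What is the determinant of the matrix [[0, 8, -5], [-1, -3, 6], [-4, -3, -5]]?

Expand along column 1:
  − (-1) · |8 -5; -3 -5| = −(-1)·(-40 − 15) = -55
  + (-4) · |8 -5; -3 6| = (-4)·(48 − 15) = -132
Sum: (-55) + (-132) = -187

-187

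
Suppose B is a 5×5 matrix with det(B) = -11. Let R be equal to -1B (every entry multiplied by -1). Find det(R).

For a 5×5 matrix, det(-1B) = (-1)^5·det(B) = -1·det(B).
det(R) = (-1)·(-11) = 11

det(R) = 11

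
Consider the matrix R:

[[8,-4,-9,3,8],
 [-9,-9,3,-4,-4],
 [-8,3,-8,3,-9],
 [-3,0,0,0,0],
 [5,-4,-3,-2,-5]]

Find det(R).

Expand along row 4 (it has 4 zeros):
  − (-3) · M_41   where M_41 = det([-4 -9 3 8; -9 3 -4 -4; 3 -8 3 -9; -4 -3 -2 -5]) = 2441
det = (-1)·(-3)·(2441) = 7323

7323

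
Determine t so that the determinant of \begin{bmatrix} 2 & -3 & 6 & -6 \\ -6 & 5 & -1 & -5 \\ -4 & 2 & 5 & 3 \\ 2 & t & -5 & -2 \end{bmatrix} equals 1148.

Expanding along the column containing t, det(M) is linear in t: det(M) = (476)·t + (196).
Set (476)·t + (196) = 1148  ⇒  (476)·t = 952  ⇒  t = 2.

t = 2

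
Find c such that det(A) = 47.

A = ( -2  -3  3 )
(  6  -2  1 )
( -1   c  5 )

-3

Expanding along the row containing c, det(A) is linear in c: det(A) = (20)·c + (107).
Set (20)·c + (107) = 47  ⇒  (20)·c = -60  ⇒  c = -3.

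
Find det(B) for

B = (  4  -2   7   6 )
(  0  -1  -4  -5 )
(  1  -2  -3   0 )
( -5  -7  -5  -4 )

Expand along row 2 (it has 1 zero):
  + (-1) · M_22   where M_22 = det([4 7 6; 1 -3 0; -5 -5 -4]) = -44
  − (-4) · M_23   where M_23 = det([4 -2 6; 1 -2 0; -5 -7 -4]) = -78
  + (-5) · M_24   where M_24 = det([4 -2 7; 1 -2 -3; -5 -7 -5]) = -203
det = (+1)·(-1)·(-44) + (-1)·(-4)·(-78) + (+1)·(-5)·(-203) = 747

747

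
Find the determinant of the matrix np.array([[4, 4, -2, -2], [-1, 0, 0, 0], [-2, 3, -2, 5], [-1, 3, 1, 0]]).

Expand along row 2 (it has 3 zeros):
  − (-1) · M_21   where M_21 = det([4 -2 -2; 3 -2 5; 3 1 0]) = -68
det = (-1)·(-1)·(-68) = -68

-68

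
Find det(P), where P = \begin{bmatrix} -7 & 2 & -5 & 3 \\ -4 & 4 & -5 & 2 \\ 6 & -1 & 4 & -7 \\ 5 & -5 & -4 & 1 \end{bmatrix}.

905

Expand along row 1:
  + (-7) · M_11   where M_11 = det([4 -5 2; -1 4 -7; -5 -4 1]) = -228
  − (2) · M_12   where M_12 = det([-4 -5 2; 6 4 -7; 5 -4 1]) = 213
  + (-5) · M_13   where M_13 = det([-4 4 2; 6 -1 -7; 5 -5 1]) = -70
  − (3) · M_14   where M_14 = det([-4 4 -5; 6 -1 4; 5 -5 -4]) = 205
det = (+1)·(-7)·(-228) + (-1)·(2)·(213) + (+1)·(-5)·(-70) + (-1)·(3)·(205) = 905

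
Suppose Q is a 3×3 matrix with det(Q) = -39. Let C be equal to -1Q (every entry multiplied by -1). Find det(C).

det(C) = 39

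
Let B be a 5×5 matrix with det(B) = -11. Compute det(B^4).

14641

det(B^4) = (det B)^4 = (-11)^4 = 14641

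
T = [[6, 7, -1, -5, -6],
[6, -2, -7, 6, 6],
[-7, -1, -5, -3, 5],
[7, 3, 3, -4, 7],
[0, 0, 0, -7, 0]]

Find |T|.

51156

Expand along row 5 (it has 4 zeros):
  − (-7) · M_54   where M_54 = det([6 7 -1 -6; 6 -2 -7 6; -7 -1 -5 5; 7 3 3 7]) = 7308
det = (-1)·(-7)·(7308) = 51156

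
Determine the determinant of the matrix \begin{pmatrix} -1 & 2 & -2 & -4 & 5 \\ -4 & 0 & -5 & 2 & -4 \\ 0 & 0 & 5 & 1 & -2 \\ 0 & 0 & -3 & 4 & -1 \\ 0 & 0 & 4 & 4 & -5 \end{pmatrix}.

-344

The matrix is block upper-triangular with a 2×2 block and a 3×3 block on the diagonal, so its determinant equals the product of the determinants of the diagonal blocks.
det of the 2×2 block = 8
det of the 3×3 block = -43
det = (8)·(-43) = -344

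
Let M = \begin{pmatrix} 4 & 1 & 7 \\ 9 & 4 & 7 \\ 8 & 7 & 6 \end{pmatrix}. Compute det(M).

Expand along column 1:
  + 4 · |4 7; 7 6| = 4·(24 − 49) = -100
  − 9 · |1 7; 7 6| = −9·(6 − 49) = 387
  + 8 · |1 7; 4 7| = 8·(7 − 28) = -168
Sum: (-100) + (387) + (-168) = 119

|M| = 119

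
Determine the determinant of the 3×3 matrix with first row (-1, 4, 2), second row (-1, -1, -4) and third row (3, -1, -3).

Expand along column 1:
  + (-1) · |-1 -4; -1 -3| = (-1)·(3 − 4) = 1
  − (-1) · |4 2; -1 -3| = −(-1)·(-12 − (-2)) = -10
  + 3 · |4 2; -1 -4| = 3·(-16 − (-2)) = -42
Sum: (1) + (-10) + (-42) = -51

-51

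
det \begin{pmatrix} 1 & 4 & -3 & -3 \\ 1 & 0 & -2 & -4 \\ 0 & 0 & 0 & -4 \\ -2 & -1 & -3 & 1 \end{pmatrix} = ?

116

Expand along row 3 (it has 3 zeros):
  − (-4) · M_34   where M_34 = det([1 4 -3; 1 0 -2; -2 -1 -3]) = 29
det = (-1)·(-4)·(29) = 116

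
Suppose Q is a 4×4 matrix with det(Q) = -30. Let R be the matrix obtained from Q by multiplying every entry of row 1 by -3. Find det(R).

Scaling one row by -3 multiplies the determinant by -3.
det(R) = (-3)·(-30) = 90

90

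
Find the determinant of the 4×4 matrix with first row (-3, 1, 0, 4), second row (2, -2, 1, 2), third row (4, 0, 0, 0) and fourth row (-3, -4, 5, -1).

The determinant is -140.

Expand along row 3 (it has 3 zeros):
  + (4) · M_31   where M_31 = det([1 0 4; -2 1 2; -4 5 -1]) = -35
det = (+1)·(4)·(-35) = -140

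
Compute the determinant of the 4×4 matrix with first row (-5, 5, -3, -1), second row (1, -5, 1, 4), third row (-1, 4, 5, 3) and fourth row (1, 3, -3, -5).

The determinant is 222.

Expand along row 1:
  + (-5) · M_11   where M_11 = det([-5 1 4; 4 5 3; 3 -3 -5]) = 1
  − (5) · M_12   where M_12 = det([1 1 4; -1 5 3; 1 -3 -5]) = -26
  + (-3) · M_13   where M_13 = det([1 -5 4; -1 4 3; 1 3 -5]) = -47
  − (-1) · M_14   where M_14 = det([1 -5 1; -1 4 5; 1 3 -3]) = -44
det = (+1)·(-5)·(1) + (-1)·(5)·(-26) + (+1)·(-3)·(-47) + (-1)·(-1)·(-44) = 222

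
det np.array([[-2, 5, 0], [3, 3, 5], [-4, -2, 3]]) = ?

Expand along row 1:
  + (-2) · |3 5; -2 3| = (-2)·(9 − (-10)) = -38
  − 5 · |3 5; -4 3| = −5·(9 − (-20)) = -145
Sum: (-38) + (-145) = -183

-183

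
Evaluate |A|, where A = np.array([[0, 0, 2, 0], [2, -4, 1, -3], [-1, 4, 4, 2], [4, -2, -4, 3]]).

60

Expand along row 1 (it has 3 zeros):
  + (2) · M_13   where M_13 = det([2 -4 -3; -1 4 2; 4 -2 3]) = 30
det = (+1)·(2)·(30) = 60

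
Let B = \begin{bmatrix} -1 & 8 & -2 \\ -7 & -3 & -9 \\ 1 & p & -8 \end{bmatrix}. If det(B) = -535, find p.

3

Expanding along the column containing p, det(B) is linear in p: det(B) = (5)·p + (-550).
Set (5)·p + (-550) = -535  ⇒  (5)·p = 15  ⇒  p = 3.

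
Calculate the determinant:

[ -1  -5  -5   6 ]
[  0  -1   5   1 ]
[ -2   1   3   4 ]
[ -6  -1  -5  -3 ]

Expand along row 2 (it has 1 zero):
  + (-1) · M_22   where M_22 = det([-1 -5 6; -2 3 4; -6 -5 -3]) = 307
  − (5) · M_23   where M_23 = det([-1 -5 6; -2 1 4; -6 -1 -3]) = 197
  + (1) · M_24   where M_24 = det([-1 -5 -5; -2 1 3; -6 -1 -5]) = 102
det = (+1)·(-1)·(307) + (-1)·(5)·(197) + (+1)·(1)·(102) = -1190

-1190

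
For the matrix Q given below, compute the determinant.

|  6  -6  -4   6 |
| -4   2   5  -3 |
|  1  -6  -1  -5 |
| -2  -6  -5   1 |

The determinant is 1524.

Expand along row 1:
  + (6) · M_11   where M_11 = det([2 5 -3; -6 -1 -5; -6 -5 1]) = 56
  − (-6) · M_12   where M_12 = det([-4 5 -3; 1 -1 -5; -2 -5 1]) = 170
  + (-4) · M_13   where M_13 = det([-4 2 -3; 1 -6 -5; -2 -6 1]) = 216
  − (6) · M_14   where M_14 = det([-4 2 5; 1 -6 -1; -2 -6 -5]) = -172
det = (+1)·(6)·(56) + (-1)·(-6)·(170) + (+1)·(-4)·(216) + (-1)·(6)·(-172) = 1524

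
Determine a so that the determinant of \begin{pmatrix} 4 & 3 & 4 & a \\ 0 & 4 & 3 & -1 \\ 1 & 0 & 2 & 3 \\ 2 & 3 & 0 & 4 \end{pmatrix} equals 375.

a = -5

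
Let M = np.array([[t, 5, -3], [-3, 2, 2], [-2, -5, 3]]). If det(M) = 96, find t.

8

Expanding along the row containing t, det(M) is linear in t: det(M) = (16)·t + (-32).
Set (16)·t + (-32) = 96  ⇒  (16)·t = 128  ⇒  t = 8.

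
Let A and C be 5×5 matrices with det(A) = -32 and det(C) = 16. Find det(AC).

det(AC) = -512

det(AC) = det(A)·det(C) = (-32)·(16) = -512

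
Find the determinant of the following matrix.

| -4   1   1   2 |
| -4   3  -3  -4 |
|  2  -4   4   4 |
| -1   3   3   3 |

-148

Expand along row 1:
  + (-4) · M_11   where M_11 = det([3 -3 -4; -4 4 4; 3 3 3]) = 24
  − (1) · M_12   where M_12 = det([-4 -3 -4; 2 4 4; -1 3 3]) = -10
  + (1) · M_13   where M_13 = det([-4 3 -4; 2 -4 4; -1 3 3]) = 58
  − (2) · M_14   where M_14 = det([-4 3 -3; 2 -4 4; -1 3 3]) = 60
det = (+1)·(-4)·(24) + (-1)·(1)·(-10) + (+1)·(1)·(58) + (-1)·(2)·(60) = -148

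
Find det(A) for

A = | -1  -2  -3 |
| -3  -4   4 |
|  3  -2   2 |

-90

Expand along row 1:
  + (-1) · |-4 4; -2 2| = (-1)·(-8 − (-8)) = 0
  − (-2) · |-3 4; 3 2| = −(-2)·(-6 − 12) = -36
  + (-3) · |-3 -4; 3 -2| = (-3)·(6 − (-12)) = -54
Sum: (0) + (-36) + (-54) = -90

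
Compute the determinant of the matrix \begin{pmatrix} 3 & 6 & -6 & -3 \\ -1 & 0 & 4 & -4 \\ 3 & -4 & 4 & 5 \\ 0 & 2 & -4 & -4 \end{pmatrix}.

Expand along row 2 (it has 1 zero):
  − (-1) · M_21   where M_21 = det([6 -6 -3; -4 4 5; 2 -4 -4]) = 36
  − (4) · M_23   where M_23 = det([3 6 -3; 3 -4 5; 0 2 -4]) = 72
  + (-4) · M_24   where M_24 = det([3 6 -6; 3 -4 4; 0 2 -4]) = 60
det = (-1)·(-1)·(36) + (-1)·(4)·(72) + (+1)·(-4)·(60) = -492

The determinant is -492.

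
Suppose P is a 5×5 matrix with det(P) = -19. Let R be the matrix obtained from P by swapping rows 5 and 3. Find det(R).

|R| = 19

Swapping two rows multiplies the determinant by −1.
det(R) = (-1)·(-19) = 19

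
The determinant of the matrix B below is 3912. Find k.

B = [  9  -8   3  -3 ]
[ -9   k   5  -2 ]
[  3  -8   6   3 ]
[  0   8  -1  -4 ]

Expanding along the column containing k, det(B) is linear in k: det(B) = (-144)·k + (3480).
Set (-144)·k + (3480) = 3912  ⇒  (-144)·k = 432  ⇒  k = -3.

-3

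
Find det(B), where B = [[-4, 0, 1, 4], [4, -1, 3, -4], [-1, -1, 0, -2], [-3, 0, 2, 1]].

Expand along column 2 (it has 2 zeros):
  + (-1) · M_22   where M_22 = det([-4 1 4; -1 0 -2; -3 2 1]) = -17
  − (-1) · M_32   where M_32 = det([-4 1 4; 4 3 -4; -3 2 1]) = 32
det = (+1)·(-1)·(-17) + (-1)·(-1)·(32) = 49

49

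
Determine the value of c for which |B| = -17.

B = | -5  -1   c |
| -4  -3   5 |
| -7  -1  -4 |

Expanding along the column containing c, det(B) is linear in c: det(B) = (-17)·c + (-34).
Set (-17)·c + (-34) = -17  ⇒  (-17)·c = 17  ⇒  c = -1.

c = -1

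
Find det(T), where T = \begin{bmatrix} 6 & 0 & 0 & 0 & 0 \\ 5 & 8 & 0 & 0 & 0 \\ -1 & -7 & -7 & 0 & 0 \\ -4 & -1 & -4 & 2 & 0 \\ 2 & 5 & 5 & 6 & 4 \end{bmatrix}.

T is lower triangular, so det(T) is the product of the diagonal entries:
det = (6) · (8) · (-7) · (2) · (4) = -2688

The determinant is -2688.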